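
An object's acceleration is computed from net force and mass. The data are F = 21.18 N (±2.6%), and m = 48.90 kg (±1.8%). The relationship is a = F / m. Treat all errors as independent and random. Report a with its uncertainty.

0.4331 ± 0.0137 m/s^2

For a monomial a ∝ F, m^-1, fractional errors add in quadrature:
  (1·δF/F)² = (1×0.0260)² = 0.000676;  (-1·δm/m)² = (-1×0.0180)² = 0.000324
δa/a = √(0.00100) = 0.0316
a = 0.4331 m/s^2, so δa = 0.0316 × 0.4331 = 0.0137 m/s^2.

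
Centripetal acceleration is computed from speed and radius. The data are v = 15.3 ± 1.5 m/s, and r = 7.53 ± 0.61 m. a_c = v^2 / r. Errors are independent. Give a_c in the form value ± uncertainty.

31.1 ± 6.60 m/s^2

a_c is a product of powers, so relative uncertainties combine in quadrature:
  (2·δv/v)² = (2×0.0980)² = 0.0384;  (-1·δr/r)² = (-1×0.0810)² = 0.00656
δa_c/a_c = √(0.0450) = 0.212
a_c = 31.1 m/s^2, so δa_c = 0.212 × 31.1 = 6.60 m/s^2.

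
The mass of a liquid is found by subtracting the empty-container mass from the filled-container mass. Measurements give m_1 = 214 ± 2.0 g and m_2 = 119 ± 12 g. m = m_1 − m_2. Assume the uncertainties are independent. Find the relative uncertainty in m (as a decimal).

0.128

Sums and differences: (δm)² = Σ (cᵢ δxᵢ)².
  (δm_1)² = 4.00;  (δm_2)² = 144
δm = √(148) = 12.2 g
m = 95.0 g, so δm/m = 12.2/95.0 = 0.128.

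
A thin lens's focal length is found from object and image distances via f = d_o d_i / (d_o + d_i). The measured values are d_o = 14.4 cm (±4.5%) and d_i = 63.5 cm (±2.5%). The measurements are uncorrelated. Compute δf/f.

0.0370

∂f/∂d_o = (d_i/(d_o+d_i))² = 0.664;  ∂f/∂d_i = (d_o/(d_o+d_i))² = 0.0342
δf = √((∂f/∂d_o · δd_o)² + (∂f/∂d_i · δd_i)²) = √(0.185 + 0.00294) = 0.434 cm
f = 11.7 cm, so δf/f = 0.434/11.7 = 0.0370.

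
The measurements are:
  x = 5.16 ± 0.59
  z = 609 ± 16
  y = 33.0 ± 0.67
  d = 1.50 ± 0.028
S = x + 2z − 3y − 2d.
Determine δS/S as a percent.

2.86%

Absolute uncertainties add in quadrature for a linear combination:
  (δx)² = 0.348;  (2·δz)² = 1020;  (3·δy)² = 4.04;  (2·δd)² = 0.00314
δS = √(1030) = 32.1
S = 1120, so δS/S = 32.1/1120 = 0.0286.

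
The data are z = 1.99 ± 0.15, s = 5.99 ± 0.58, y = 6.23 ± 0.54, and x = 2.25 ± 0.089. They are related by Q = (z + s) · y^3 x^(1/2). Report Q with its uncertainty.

2890 ± 785

Let u = z + s = 7.98. δu = √(δz² + δs²) = √(0.0225 + 0.336) = 0.599, so δu/u = 0.0751.
Q is then a monomial in u, y, x:
δQ/Q = √((δu/u)² + (3·δy/y)² + (½·δx/x)²) = √(0.00564 + 0.0676 + 0.000391) = 0.271
Q = 2890, so δQ = 0.271 × 2890 = 785.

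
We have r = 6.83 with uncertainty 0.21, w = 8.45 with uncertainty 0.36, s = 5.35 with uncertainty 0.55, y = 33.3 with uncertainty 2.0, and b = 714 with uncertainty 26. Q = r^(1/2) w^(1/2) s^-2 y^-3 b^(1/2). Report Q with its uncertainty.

(1.92 ± 0.529) × 10^-4

Since Q is a product/quotient, work with relative uncertainties:
  (½·δr/r)² = (0.5×0.0307)² = 0.000236;  (½·δw/w)² = (0.5×0.0426)² = 0.000454;  (-2·δs/s)² = (-2×0.103)² = 0.0423;  (-3·δy/y)² = (-3×0.0601)² = 0.0325;  (½·δb/b)² = (0.5×0.0364)² = 0.000332
δQ/Q = √(0.0758) = 0.275
Q = 0.000192, so δQ = 0.275 × 0.000192 = 5.29e-05.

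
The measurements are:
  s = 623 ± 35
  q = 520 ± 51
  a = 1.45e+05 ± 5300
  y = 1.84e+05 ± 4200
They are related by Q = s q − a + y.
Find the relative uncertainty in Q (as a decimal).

0.103

Let p = s·q = 3.24e+05. δp/p = √((1·δs/s)² + (1·δq/q)²) = √(0.00316 + 0.00962) = 0.113, so δp = 36600.
Q = p − a + y: δQ = √(δp² + δa² + δy²) = √(1.34e+09 + 2.81e+07 + 1.76e+07) = 37200
Q = 3.63e+05, so δQ/Q = 37200/3.63e+05 = 0.103.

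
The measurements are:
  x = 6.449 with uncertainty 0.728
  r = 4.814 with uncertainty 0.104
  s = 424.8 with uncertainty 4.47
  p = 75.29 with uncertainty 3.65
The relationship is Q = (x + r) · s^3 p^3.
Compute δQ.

Let u = x + r = 11.26. δu = √(δx² + δr²) = √(0.530 + 0.0108) = 0.735, so δu/u = 0.0653.
Q is then a monomial in u, s, p:
δQ/Q = √((δu/u)² + (3·δs/s)² + (3·δp/p)²) = √(0.00426 + 0.000997 + 0.0212) = 0.163
Q = 3.685e+14, so δQ = 0.163 × 3.685e+14 = 5.99e+13.

5.99e+13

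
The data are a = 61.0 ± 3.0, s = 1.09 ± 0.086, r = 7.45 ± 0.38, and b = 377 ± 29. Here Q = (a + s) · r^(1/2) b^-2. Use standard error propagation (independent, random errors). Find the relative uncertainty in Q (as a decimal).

Let u = a + s = 62.1. δu = √(δa² + δs²) = √(9.00 + 0.00740) = 3.00, so δu/u = 0.0483.
Q is then a monomial in u, r, b:
δQ/Q = √((δu/u)² + (½·δr/r)² + (-2·δb/b)²) = √(0.00234 + 0.000650 + 0.0237) = 0.163

0.163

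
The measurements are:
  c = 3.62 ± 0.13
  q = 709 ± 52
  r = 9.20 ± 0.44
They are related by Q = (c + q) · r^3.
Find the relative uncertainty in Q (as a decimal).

Let u = c + q = 713. δu = √(δc² + δq²) = √(0.0169 + 2700) = 52.0, so δu/u = 0.0730.
Q is then a monomial in u, r:
δQ/Q = √((δu/u)² + (3·δr/r)²) = √(0.00532 + 0.0206) = 0.161

0.161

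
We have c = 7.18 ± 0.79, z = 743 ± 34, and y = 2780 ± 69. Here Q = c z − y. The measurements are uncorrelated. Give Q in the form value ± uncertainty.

2550 ± 639

Let p = c·z = 5330. δp/p = √((1·δc/c)² + (1·δz/z)²) = √(0.0121 + 0.00209) = 0.119, so δp = 636.
Q = p − y: δQ = √(δp² + δy²) = √(4.04e+05 + 4760) = 639
Q = 2550.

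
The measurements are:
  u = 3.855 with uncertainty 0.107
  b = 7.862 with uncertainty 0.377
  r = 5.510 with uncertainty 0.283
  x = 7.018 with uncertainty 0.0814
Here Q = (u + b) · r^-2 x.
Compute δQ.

Let w = u + b = 11.72. δw = √(δu² + δb²) = √(0.0114 + 0.142) = 0.392, so δw/w = 0.0334.
Q is then a monomial in w, r, x:
δQ/Q = √((δw/w)² + (-2·δr/r)² + (1·δx/x)²) = √(0.00112 + 0.0106 + 0.000135) = 0.109
Q = 2.708, so δQ = 0.109 × 2.708 = 0.294.

0.294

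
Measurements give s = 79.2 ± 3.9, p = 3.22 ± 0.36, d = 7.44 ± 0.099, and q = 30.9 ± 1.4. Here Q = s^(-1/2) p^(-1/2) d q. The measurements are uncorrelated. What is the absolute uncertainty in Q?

1.11

Products/powers → add relative errors in quadrature, weighted by exponent:
  (−½·δs/s)² = (-0.5×0.0492)² = 0.000606;  (−½·δp/p)² = (-0.5×0.112)² = 0.00312;  (1·δd/d)² = (1×0.0133)² = 0.000177;  (1·δq/q)² = (1×0.0453)² = 0.00205
δQ/Q = √(0.00596) = 0.0772
Q = 14.4, so δQ = 0.0772 × 14.4 = 1.11.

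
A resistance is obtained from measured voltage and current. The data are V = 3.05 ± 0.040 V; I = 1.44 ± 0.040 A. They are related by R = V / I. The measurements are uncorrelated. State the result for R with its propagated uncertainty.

2.12 ± 0.0651 Ω

R is a product of powers, so relative uncertainties combine in quadrature:
  (1·δV/V)² = (1×0.0131)² = 0.000172;  (-1·δI/I)² = (-1×0.0278)² = 0.000772
δR/R = √(0.000944) = 0.0307
R = 2.12 Ω, so δR = 0.0307 × 2.12 = 0.0651 Ω.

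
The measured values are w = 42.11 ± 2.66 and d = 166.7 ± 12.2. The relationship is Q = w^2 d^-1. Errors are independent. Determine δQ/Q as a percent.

Products/powers → add relative errors in quadrature, weighted by exponent:
  (2·δw/w)² = (2×0.0632)² = 0.0160;  (-1·δd/d)² = (-1×0.0732)² = 0.00536
δQ/Q = √(0.0213) = 0.146

14.6%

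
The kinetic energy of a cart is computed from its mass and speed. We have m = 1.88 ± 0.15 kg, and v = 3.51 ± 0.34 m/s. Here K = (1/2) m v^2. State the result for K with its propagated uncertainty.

11.6 ± 2.43 J

For a monomial K ∝ m, v^2, fractional errors add in quadrature:
  (1·δm/m)² = (1×0.0798)² = 0.00637;  (2·δv/v)² = (2×0.0969)² = 0.0375
δK/K = √(0.0439) = 0.210
K = 11.6 J, so δK = 0.210 × 11.6 = 2.43 J.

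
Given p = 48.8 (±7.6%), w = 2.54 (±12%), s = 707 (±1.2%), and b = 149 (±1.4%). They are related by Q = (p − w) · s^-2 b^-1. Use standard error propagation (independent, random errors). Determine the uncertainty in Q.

Let u = p − w = 46.3. δu = √(δp² + δw²) = √(13.8 + 0.0929) = 3.72, so δu/u = 0.0804.
Q is then a monomial in u, s, b:
δQ/Q = √((δu/u)² + (-2·δs/s)² + (-1·δb/b)²) = √(0.00647 + 0.000576 + 0.000196) = 0.0851
Q = 6.21e-07, so δQ = 0.0851 × 6.21e-07 = 5.29e-08.

5.29e-08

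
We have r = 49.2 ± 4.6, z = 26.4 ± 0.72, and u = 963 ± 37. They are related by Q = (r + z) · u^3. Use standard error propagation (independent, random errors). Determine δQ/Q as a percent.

Let w = r + z = 75.6. δw = √(δr² + δz²) = √(21.2 + 0.518) = 4.66, so δw/w = 0.0616.
Q is then a monomial in w, u:
δQ/Q = √((δw/w)² + (3·δu/u)²) = √(0.00379 + 0.0133) = 0.131

13.1%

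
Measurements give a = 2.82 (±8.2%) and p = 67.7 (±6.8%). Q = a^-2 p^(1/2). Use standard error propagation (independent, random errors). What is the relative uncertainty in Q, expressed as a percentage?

16.7%

For a monomial Q ∝ a^-2, p^(1/2), fractional errors add in quadrature:
  (-2·δa/a)² = (-2×0.0820)² = 0.0269;  (½·δp/p)² = (0.5×0.0680)² = 0.00116
δQ/Q = √(0.0281) = 0.167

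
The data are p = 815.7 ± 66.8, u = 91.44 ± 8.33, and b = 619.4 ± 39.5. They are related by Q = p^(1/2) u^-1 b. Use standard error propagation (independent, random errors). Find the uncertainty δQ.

22.9

Q is a product of powers, so relative uncertainties combine in quadrature:
  (½·δp/p)² = (0.5×0.0819)² = 0.00168;  (-1·δu/u)² = (-1×0.0911)² = 0.00830;  (1·δb/b)² = (1×0.0638)² = 0.00407
δQ/Q = √(0.0140) = 0.118
Q = 193.5, so δQ = 0.118 × 193.5 = 22.9.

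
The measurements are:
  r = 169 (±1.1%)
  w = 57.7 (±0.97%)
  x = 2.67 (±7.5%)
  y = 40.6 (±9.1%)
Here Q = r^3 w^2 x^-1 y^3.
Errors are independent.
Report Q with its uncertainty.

Since Q is a product/quotient, work with relative uncertainties:
  (3·δr/r)² = (3×0.0110)² = 0.00109;  (2·δw/w)² = (2×0.00970)² = 0.000376;  (-1·δx/x)² = (-1×0.0750)² = 0.00562;  (3·δy/y)² = (3×0.0910)² = 0.0745
δQ/Q = √(0.0816) = 0.286
Q = 4.03e+14, so δQ = 0.286 × 4.03e+14 = 1.15e+14.

(4.03 ± 1.15) × 10^14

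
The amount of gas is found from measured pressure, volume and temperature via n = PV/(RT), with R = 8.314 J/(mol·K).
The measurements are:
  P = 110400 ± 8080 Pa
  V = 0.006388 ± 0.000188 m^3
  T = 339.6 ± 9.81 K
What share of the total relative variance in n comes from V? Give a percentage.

(δn/n)² = (1·δP/P)² + (1·δV/V)² + (-1·δT/T)²
  P term: (1×0.0732)² = 0.00536
  V term: (1×0.0294)² = 0.000866
  T term: (-1×0.0289)² = 0.000834
Total = 0.00706. Share from V = 0.000866/0.00706 = 0.123.

12.3%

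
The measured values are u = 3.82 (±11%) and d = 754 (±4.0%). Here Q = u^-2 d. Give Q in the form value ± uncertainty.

51.7 ± 11.6

Each factor contributes (exponent × relative error)² to (δQ/Q)²:
  (-2·δu/u)² = (-2×0.110)² = 0.0484;  (1·δd/d)² = (1×0.0400)² = 0.00160
δQ/Q = √(0.0500) = 0.224
Q = 51.7, so δQ = 0.224 × 51.7 = 11.6.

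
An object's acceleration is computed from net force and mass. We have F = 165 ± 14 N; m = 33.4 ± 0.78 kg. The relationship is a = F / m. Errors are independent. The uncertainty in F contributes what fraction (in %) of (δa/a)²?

(δa/a)² = (1·δF/F)² + (-1·δm/m)²
  F term: (1×0.0848)² = 0.00720
  m term: (-1×0.0234)² = 0.000545
Total = 0.00774. Share from F = 0.00720/0.00774 = 0.930.

93.0%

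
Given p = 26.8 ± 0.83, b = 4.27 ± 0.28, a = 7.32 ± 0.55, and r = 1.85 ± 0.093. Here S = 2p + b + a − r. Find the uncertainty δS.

Absolute uncertainties add in quadrature for a linear combination:
  (2·δp)² = 2.76;  (δb)² = 0.0784;  (δa)² = 0.303;  (δr)² = 0.00865
δS = √(3.15) = 1.77

1.77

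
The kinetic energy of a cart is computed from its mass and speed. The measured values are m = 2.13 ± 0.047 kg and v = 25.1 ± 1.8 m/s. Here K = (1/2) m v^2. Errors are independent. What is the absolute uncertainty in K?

97.4 J

Since K is a product/quotient, work with relative uncertainties:
  (1·δm/m)² = (1×0.0221)² = 0.000487;  (2·δv/v)² = (2×0.0717)² = 0.0206
δK/K = √(0.0211) = 0.145
K = 671 J, so δK = 0.145 × 671 = 97.4 J.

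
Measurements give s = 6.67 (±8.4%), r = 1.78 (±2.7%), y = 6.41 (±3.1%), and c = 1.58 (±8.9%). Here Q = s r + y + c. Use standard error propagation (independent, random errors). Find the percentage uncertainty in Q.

Let p = s·r = 11.9. δp/p = √((1·δs/s)² + (1·δr/r)²) = √(0.00706 + 0.000729) = 0.0882, so δp = 1.05.
Q = p + y + c: δQ = √(δp² + δy² + δc²) = √(1.10 + 0.0395 + 0.0198) = 1.08
Q = 19.9, so δQ/Q = 1.08/19.9 = 0.0541.

5.41%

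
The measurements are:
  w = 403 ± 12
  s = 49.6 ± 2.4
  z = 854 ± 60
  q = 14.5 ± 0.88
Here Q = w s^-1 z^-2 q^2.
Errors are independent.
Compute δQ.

For a monomial Q ∝ w, s^-1, z^-2, q^2, fractional errors add in quadrature:
  (1·δw/w)² = (1×0.0298)² = 0.000887;  (-1·δs/s)² = (-1×0.0484)² = 0.00234;  (-2·δz/z)² = (-2×0.0703)² = 0.0197;  (2·δq/q)² = (2×0.0607)² = 0.0147
δQ/Q = √(0.0377) = 0.194
Q = 0.00234, so δQ = 0.194 × 0.00234 = 0.000455.

0.000455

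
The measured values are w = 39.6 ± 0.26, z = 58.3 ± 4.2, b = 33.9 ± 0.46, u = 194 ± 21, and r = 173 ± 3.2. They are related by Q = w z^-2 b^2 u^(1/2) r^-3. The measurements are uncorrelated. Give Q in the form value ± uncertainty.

Relative error in a monomial: (δQ/Q)² = Σ (nᵢ · δxᵢ/xᵢ)².
  (1·δw/w)² = (1×0.00657)² = 4.31e-05;  (-2·δz/z)² = (-2×0.0720)² = 0.0208;  (2·δb/b)² = (2×0.0136)² = 0.000737;  (½·δu/u)² = (0.5×0.108)² = 0.00293;  (-3·δr/r)² = (-3×0.0185)² = 0.00308
δQ/Q = √(0.0275) = 0.166
Q = 3.6e-05, so δQ = 0.166 × 3.6e-05 = 5.98e-06.

(3.60 ± 0.598) × 10^-5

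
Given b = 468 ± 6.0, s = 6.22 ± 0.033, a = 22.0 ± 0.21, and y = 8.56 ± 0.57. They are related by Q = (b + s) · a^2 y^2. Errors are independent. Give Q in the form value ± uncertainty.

(1.68 ± 0.227) × 10^7

Let u = b + s = 474. δu = √(δb² + δs²) = √(36.0 + 0.00109) = 6.00, so δu/u = 0.0127.
Q is then a monomial in u, a, y:
δQ/Q = √((δu/u)² + (2·δa/a)² + (2·δy/y)²) = √(0.000160 + 0.000364 + 0.0177) = 0.135
Q = 1.68e+07, so δQ = 0.135 × 1.68e+07 = 2.27e+06.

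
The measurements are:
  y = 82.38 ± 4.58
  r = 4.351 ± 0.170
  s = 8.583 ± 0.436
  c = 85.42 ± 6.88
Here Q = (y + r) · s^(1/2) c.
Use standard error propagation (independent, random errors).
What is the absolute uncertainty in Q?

2160

Let u = y + r = 86.73. δu = √(δy² + δr²) = √(21.0 + 0.0289) = 4.58, so δu/u = 0.0528.
Q is then a monomial in u, s, c:
δQ/Q = √((δu/u)² + (½·δs/s)² + (1·δc/c)²) = √(0.00279 + 0.000645 + 0.00649) = 0.0996
Q = 21700, so δQ = 0.0996 × 21700 = 2160.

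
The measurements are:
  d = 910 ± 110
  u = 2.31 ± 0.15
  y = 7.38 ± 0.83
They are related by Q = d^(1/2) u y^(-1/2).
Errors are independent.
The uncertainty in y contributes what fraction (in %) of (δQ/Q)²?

28.7%

(δQ/Q)² = (½·δd/d)² + (1·δu/u)² + (−½·δy/y)²
  d term: (0.5×0.121)² = 0.00365
  u term: (1×0.0649)² = 0.00422
  y term: (-0.5×0.112)² = 0.00316
Total = 0.0110. Share from y = 0.00316/0.0110 = 0.287.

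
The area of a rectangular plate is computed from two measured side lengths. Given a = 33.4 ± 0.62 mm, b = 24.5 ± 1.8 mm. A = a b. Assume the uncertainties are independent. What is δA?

Products/powers → add relative errors in quadrature, weighted by exponent:
  (1·δa/a)² = (1×0.0186)² = 0.000345;  (1·δb/b)² = (1×0.0735)² = 0.00540
δA/A = √(0.00574) = 0.0758
A = 818 mm^2, so δA = 0.0758 × 818 = 62.0 mm^2.

62.0 mm^2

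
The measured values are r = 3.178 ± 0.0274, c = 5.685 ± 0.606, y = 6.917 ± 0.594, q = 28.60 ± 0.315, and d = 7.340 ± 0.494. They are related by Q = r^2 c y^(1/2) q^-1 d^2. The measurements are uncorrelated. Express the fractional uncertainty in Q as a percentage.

Since Q is a product/quotient, work with relative uncertainties:
  (2·δr/r)² = (2×0.00862)² = 0.000297;  (1·δc/c)² = (1×0.107)² = 0.0114;  (½·δy/y)² = (0.5×0.0859)² = 0.00184;  (-1·δq/q)² = (-1×0.0110)² = 0.000121;  (2·δd/d)² = (2×0.0673)² = 0.0181
δQ/Q = √(0.0317) = 0.178

17.8%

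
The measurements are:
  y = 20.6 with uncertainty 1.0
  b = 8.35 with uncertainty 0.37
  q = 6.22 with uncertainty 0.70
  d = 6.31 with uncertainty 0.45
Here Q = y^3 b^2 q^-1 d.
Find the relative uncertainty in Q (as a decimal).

Q is a product of powers, so relative uncertainties combine in quadrature:
  (3·δy/y)² = (3×0.0485)² = 0.0212;  (2·δb/b)² = (2×0.0443)² = 0.00785;  (-1·δq/q)² = (-1×0.113)² = 0.0127;  (1·δd/d)² = (1×0.0713)² = 0.00509
δQ/Q = √(0.0468) = 0.216

0.216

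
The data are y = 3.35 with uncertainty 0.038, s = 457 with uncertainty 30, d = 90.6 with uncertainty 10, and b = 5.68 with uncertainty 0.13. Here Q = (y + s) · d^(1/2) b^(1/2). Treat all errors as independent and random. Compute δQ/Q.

Let u = y + s = 460. δu = √(δy² + δs²) = √(0.00144 + 900) = 30.0, so δu/u = 0.0652.
Q is then a monomial in u, d, b:
δQ/Q = √((δu/u)² + (½·δd/d)² + (½·δb/b)²) = √(0.00425 + 0.00305 + 0.000131) = 0.0862

0.0862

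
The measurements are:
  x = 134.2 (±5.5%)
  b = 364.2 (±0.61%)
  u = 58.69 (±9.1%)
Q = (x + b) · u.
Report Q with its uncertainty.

29250 ± 2700

Let w = x + b = 498.4. δw = √(δx² + δb²) = √(54.5 + 4.94) = 7.71, so δw/w = 0.0155.
Q is then a monomial in w, u:
δQ/Q = √((δw/w)² + (1·δu/u)²) = √(0.000239 + 0.00828) = 0.0923
Q = 29250, so δQ = 0.0923 × 29250 = 2700.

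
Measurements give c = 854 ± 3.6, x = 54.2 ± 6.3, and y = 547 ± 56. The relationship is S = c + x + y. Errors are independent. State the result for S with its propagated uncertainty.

1460 ± 56.5

Each term contributes (cᵢ δxᵢ)² to (δS)²:
  (δc)² = 13.0;  (δx)² = 39.7;  (δy)² = 3140
δS = √(3190) = 56.5
S = 1460.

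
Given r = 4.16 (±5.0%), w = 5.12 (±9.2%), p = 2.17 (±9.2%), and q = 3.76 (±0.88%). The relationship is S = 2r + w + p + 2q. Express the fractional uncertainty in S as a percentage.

S is a linear combination, so absolute uncertainties add in quadrature:
  (2·δr)² = 0.173;  (δw)² = 0.222;  (δp)² = 0.0399;  (2·δq)² = 0.00438
δS = √(0.439) = 0.663
S = 23.1, so δS/S = 0.663/23.1 = 0.0287.

2.87%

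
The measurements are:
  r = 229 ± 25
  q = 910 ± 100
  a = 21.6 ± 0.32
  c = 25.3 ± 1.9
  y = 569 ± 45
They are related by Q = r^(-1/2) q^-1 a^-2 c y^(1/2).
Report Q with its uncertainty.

(9.39 ± 1.43) × 10^-5

For a monomial Q ∝ r^(-1/2), q^-1, a^-2, c, y^(1/2), fractional errors add in quadrature:
  (−½·δr/r)² = (-0.5×0.109)² = 0.00298;  (-1·δq/q)² = (-1×0.110)² = 0.0121;  (-2·δa/a)² = (-2×0.0148)² = 0.000878;  (1·δc/c)² = (1×0.0751)² = 0.00564;  (½·δy/y)² = (0.5×0.0791)² = 0.00156
δQ/Q = √(0.0231) = 0.152
Q = 9.39e-05, so δQ = 0.152 × 9.39e-05 = 1.43e-05.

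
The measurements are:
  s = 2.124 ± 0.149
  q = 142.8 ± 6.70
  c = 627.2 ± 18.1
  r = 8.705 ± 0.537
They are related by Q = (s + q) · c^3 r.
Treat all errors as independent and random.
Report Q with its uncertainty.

Let u = s + q = 144.9. δu = √(δs² + δq²) = √(0.0222 + 44.9) = 6.70, so δu/u = 0.0462.
Q is then a monomial in u, c, r:
δQ/Q = √((δu/u)² + (3·δc/c)² + (1·δr/r)²) = √(0.00214 + 0.00750 + 0.00381) = 0.116
Q = 3.113e+11, so δQ = 0.116 × 3.113e+11 = 3.61e+10.

(3.113 ± 0.361) × 10^11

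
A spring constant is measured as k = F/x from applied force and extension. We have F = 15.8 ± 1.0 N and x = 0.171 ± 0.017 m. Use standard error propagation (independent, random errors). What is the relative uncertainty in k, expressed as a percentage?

k is a product of powers, so relative uncertainties combine in quadrature:
  (1·δF/F)² = (1×0.0633)² = 0.00401;  (-1·δx/x)² = (-1×0.0994)² = 0.00988
δk/k = √(0.0139) = 0.118

11.8%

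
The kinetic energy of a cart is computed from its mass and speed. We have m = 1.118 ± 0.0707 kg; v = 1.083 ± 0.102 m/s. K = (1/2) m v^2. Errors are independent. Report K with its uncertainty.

0.6556 ± 0.130 J

For a monomial K ∝ m, v^2, fractional errors add in quadrature:
  (1·δm/m)² = (1×0.0632)² = 0.00400;  (2·δv/v)² = (2×0.0942)² = 0.0355
δK/K = √(0.0395) = 0.199
K = 0.6556 J, so δK = 0.199 × 0.6556 = 0.130 J.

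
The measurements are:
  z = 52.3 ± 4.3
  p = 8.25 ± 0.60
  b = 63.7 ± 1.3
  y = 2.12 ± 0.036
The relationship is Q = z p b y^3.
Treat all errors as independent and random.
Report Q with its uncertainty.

(2.62 ± 0.321) × 10^5

Q is a product of powers, so relative uncertainties combine in quadrature:
  (1·δz/z)² = (1×0.0822)² = 0.00676;  (1·δp/p)² = (1×0.0727)² = 0.00529;  (1·δb/b)² = (1×0.0204)² = 0.000416;  (3·δy/y)² = (3×0.0170)² = 0.00260
δQ/Q = √(0.0151) = 0.123
Q = 2.62e+05, so δQ = 0.123 × 2.62e+05 = 32100.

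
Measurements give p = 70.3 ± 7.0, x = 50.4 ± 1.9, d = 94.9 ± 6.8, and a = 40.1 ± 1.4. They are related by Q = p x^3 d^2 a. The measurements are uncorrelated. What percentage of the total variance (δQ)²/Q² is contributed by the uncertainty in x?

(δQ/Q)² = (1·δp/p)² + (3·δx/x)² + (2·δd/d)² + (1·δa/a)²
  p term: (1×0.0996)² = 0.00991
  x term: (3×0.0377)² = 0.0128
  d term: (2×0.0717)² = 0.0205
  a term: (1×0.0349)² = 0.00122
Total = 0.0445. Share from x = 0.0128/0.0445 = 0.288.

28.8%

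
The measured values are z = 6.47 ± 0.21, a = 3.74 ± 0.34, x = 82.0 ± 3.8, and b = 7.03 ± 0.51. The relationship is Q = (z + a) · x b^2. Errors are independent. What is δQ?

Let u = z + a = 10.2. δu = √(δz² + δa²) = √(0.0441 + 0.116) = 0.400, so δu/u = 0.0391.
Q is then a monomial in u, x, b:
δQ/Q = √((δu/u)² + (1·δx/x)² + (2·δb/b)²) = √(0.00153 + 0.00215 + 0.0211) = 0.157
Q = 41400, so δQ = 0.157 × 41400 = 6510.

6510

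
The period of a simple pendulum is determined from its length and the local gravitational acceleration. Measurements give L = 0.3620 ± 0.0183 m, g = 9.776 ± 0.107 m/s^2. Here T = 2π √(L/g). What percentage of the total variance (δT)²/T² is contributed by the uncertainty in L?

(δT/T)² = (½·δL/L)² + (−½·δg/g)²
  L term: (0.5×0.0506)² = 0.000639
  g term: (-0.5×0.0109)² = 2.99e-05
Total = 0.000669. Share from L = 0.000639/0.000669 = 0.955.

95.5%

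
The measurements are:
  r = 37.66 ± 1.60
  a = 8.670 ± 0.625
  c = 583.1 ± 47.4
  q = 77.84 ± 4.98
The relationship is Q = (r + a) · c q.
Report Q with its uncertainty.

Let u = r + a = 46.33. δu = √(δr² + δa²) = √(2.56 + 0.391) = 1.72, so δu/u = 0.0371.
Q is then a monomial in u, c, q:
δQ/Q = √((δu/u)² + (1·δc/c)² + (1·δq/q)²) = √(0.00137 + 0.00661 + 0.00409) = 0.110
Q = 2.103e+06, so δQ = 0.110 × 2.103e+06 = 2.31e+05.

(2.103 ± 0.231) × 10^6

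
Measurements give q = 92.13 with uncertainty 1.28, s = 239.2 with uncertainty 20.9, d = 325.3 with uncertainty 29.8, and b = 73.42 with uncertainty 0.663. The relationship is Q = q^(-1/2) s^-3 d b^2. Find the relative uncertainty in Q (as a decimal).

0.278

Relative error in a monomial: (δQ/Q)² = Σ (nᵢ · δxᵢ/xᵢ)².
  (−½·δq/q)² = (-0.5×0.0139)² = 4.83e-05;  (-3·δs/s)² = (-3×0.0874)² = 0.0687;  (1·δd/d)² = (1×0.0916)² = 0.00839;  (2·δb/b)² = (2×0.00903)² = 0.000326
δQ/Q = √(0.0775) = 0.278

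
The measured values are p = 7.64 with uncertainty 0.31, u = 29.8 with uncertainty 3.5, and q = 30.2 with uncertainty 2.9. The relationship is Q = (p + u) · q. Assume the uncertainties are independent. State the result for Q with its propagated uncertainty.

Let w = p + u = 37.4. δw = √(δp² + δu²) = √(0.0961 + 12.2) = 3.51, so δw/w = 0.0938.
Q is then a monomial in w, q:
δQ/Q = √((δw/w)² + (1·δq/q)²) = √(0.00881 + 0.00922) = 0.134
Q = 1130, so δQ = 0.134 × 1130 = 152.

1130 ± 152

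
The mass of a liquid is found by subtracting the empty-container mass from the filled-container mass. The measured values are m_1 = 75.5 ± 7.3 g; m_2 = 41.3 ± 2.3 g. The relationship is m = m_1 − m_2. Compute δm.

7.65 g

Absolute uncertainties add in quadrature for a linear combination:
  (δm_1)² = 53.3;  (δm_2)² = 5.29
δm = √(58.6) = 7.65 g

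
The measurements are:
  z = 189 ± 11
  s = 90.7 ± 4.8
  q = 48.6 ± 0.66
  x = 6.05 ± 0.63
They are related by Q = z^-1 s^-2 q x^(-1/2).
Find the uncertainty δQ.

Relative error in a monomial: (δQ/Q)² = Σ (nᵢ · δxᵢ/xᵢ)².
  (-1·δz/z)² = (-1×0.0582)² = 0.00339;  (-2·δs/s)² = (-2×0.0529)² = 0.0112;  (1·δq/q)² = (1×0.0136)² = 0.000184;  (−½·δx/x)² = (-0.5×0.104)² = 0.00271
δQ/Q = √(0.0175) = 0.132
Q = 1.27e-05, so δQ = 0.132 × 1.27e-05 = 1.68e-06.

1.68e-06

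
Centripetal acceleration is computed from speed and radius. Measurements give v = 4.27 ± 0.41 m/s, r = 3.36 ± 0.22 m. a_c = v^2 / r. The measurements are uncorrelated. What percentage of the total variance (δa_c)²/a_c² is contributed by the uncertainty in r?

(δa_c/a_c)² = (2·δv/v)² + (-1·δr/r)²
  v term: (2×0.0960)² = 0.0369
  r term: (-1×0.0655)² = 0.00429
Total = 0.0412. Share from r = 0.00429/0.0412 = 0.104.

10.4%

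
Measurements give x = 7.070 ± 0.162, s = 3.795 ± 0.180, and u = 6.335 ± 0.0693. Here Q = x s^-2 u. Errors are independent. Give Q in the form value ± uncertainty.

Q is a product of powers, so relative uncertainties combine in quadrature:
  (1·δx/x)² = (1×0.0229)² = 0.000525;  (-2·δs/s)² = (-2×0.0474)² = 0.00900;  (1·δu/u)² = (1×0.0109)² = 0.000120
δQ/Q = √(0.00964) = 0.0982
Q = 3.110, so δQ = 0.0982 × 3.110 = 0.305.

3.110 ± 0.305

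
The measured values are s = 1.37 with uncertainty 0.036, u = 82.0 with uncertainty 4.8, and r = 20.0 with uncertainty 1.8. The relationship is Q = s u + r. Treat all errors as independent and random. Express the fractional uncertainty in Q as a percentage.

Let p = s·u = 112. δp/p = √((1·δs/s)² + (1·δu/u)²) = √(0.000691 + 0.00343) = 0.0642, so δp = 7.21.
Q = p + r: δQ = √(δp² + δr²) = √(52.0 + 3.24) = 7.43
Q = 132, so δQ/Q = 7.43/132 = 0.0561.

5.61%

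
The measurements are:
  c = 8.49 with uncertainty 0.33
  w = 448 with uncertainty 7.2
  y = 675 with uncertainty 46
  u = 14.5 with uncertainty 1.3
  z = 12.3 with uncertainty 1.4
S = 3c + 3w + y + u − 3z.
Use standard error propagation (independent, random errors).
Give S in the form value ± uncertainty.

S is a linear combination, so absolute uncertainties add in quadrature:
  (3·δc)² = 0.980;  (3·δw)² = 467;  (δy)² = 2120;  (δu)² = 1.69;  (3·δz)² = 17.6
δS = √(2600) = 51.0
S = 2020.

2020 ± 51.0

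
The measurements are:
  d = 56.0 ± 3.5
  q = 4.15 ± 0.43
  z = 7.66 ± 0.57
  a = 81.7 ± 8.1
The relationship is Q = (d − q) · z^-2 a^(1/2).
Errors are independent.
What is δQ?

Let u = d − q = 51.9. δu = √(δd² + δq²) = √(12.2 + 0.185) = 3.53, so δu/u = 0.0680.
Q is then a monomial in u, z, a:
δQ/Q = √((δu/u)² + (-2·δz/z)² + (½·δa/a)²) = √(0.00463 + 0.0221 + 0.00246) = 0.171
Q = 7.99, so δQ = 0.171 × 7.99 = 1.37.

1.37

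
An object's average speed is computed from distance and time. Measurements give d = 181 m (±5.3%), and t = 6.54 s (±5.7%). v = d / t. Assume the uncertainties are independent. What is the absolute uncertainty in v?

2.15 m/s

Relative error in a monomial: (δv/v)² = Σ (nᵢ · δxᵢ/xᵢ)².
  (1·δd/d)² = (1×0.0530)² = 0.00281;  (-1·δt/t)² = (-1×0.0570)² = 0.00325
δv/v = √(0.00606) = 0.0778
v = 27.7 m/s, so δv = 0.0778 × 27.7 = 2.15 m/s.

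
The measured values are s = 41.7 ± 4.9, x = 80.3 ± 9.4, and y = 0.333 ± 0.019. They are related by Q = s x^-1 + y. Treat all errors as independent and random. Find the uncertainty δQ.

Let p = s·x^-1 = 0.519. δp/p = √((1·δs/s)² + (-1·δx/x)²) = √(0.0138 + 0.0137) = 0.166, so δp = 0.0861.
Q = p + y: δQ = √(δp² + δy²) = √(0.00742 + 0.000361) = 0.0882

0.0882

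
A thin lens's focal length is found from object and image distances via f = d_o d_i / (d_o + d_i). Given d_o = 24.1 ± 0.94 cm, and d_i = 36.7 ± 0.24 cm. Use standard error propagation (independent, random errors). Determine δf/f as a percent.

∂f/∂d_o = (d_i/(d_o+d_i))² = 0.364;  ∂f/∂d_i = (d_o/(d_o+d_i))² = 0.157
δf = √((∂f/∂d_o · δd_o)² + (∂f/∂d_i · δd_i)²) = √(0.117 + 0.00142) = 0.345 cm
f = 14.5 cm, so δf/f = 0.345/14.5 = 0.0237.

2.37%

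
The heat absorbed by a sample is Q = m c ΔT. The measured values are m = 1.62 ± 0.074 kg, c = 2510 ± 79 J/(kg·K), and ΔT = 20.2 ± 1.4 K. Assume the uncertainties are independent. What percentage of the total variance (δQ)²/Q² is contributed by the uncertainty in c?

(δQ/Q)² = (1·δm/m)² + (1·δc/c)² + (1·δΔT/ΔT)²
  m term: (1×0.0457)² = 0.00209
  c term: (1×0.0315)² = 0.000991
  ΔT term: (1×0.0693)² = 0.00480
Total = 0.00788. Share from c = 0.000991/0.00788 = 0.126.

12.6%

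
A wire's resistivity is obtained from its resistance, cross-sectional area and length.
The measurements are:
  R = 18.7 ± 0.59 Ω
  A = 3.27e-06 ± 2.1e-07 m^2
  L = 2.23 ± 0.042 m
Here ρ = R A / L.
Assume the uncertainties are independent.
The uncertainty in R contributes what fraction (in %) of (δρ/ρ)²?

(δρ/ρ)² = (1·δR/R)² + (1·δA/A)² + (-1·δL/L)²
  R term: (1×0.0316)² = 0.000995
  A term: (1×0.0642)² = 0.00412
  L term: (-1×0.0188)² = 0.000355
Total = 0.00547. Share from R = 0.000995/0.00547 = 0.182.

18.2%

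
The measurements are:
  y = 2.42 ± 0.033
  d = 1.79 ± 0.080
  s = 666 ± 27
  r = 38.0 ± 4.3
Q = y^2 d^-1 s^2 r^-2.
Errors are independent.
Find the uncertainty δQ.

247

Products/powers → add relative errors in quadrature, weighted by exponent:
  (2·δy/y)² = (2×0.0136)² = 0.000744;  (-1·δd/d)² = (-1×0.0447)² = 0.00200;  (2·δs/s)² = (2×0.0405)² = 0.00657;  (-2·δr/r)² = (-2×0.113)² = 0.0512
δQ/Q = √(0.0605) = 0.246
Q = 1000, so δQ = 0.246 × 1000 = 247.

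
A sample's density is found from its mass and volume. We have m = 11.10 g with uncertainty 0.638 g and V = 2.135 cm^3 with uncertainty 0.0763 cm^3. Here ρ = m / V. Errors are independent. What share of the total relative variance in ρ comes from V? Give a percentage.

(δρ/ρ)² = (1·δm/m)² + (-1·δV/V)²
  m term: (1×0.0575)² = 0.00330
  V term: (-1×0.0357)² = 0.00128
Total = 0.00458. Share from V = 0.00128/0.00458 = 0.279.

27.9%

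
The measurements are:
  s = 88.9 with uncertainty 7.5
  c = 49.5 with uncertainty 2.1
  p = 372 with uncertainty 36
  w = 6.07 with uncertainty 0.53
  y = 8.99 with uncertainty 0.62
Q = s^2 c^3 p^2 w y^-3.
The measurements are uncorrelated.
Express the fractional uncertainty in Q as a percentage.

Since Q is a product/quotient, work with relative uncertainties:
  (2·δs/s)² = (2×0.0844)² = 0.0285;  (3·δc/c)² = (3×0.0424)² = 0.0162;  (2·δp/p)² = (2×0.0968)² = 0.0375;  (1·δw/w)² = (1×0.0873)² = 0.00762;  (-3·δy/y)² = (-3×0.0690)² = 0.0428
δQ/Q = √(0.133) = 0.364

36.4%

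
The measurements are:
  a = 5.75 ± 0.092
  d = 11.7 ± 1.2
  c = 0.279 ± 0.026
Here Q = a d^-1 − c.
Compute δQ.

0.0573

Let p = a·d^-1 = 0.491. δp/p = √((1·δa/a)² + (-1·δd/d)²) = √(0.000256 + 0.0105) = 0.104, so δp = 0.0510.
Q = p − c: δQ = √(δp² + δc²) = √(0.00260 + 0.000676) = 0.0573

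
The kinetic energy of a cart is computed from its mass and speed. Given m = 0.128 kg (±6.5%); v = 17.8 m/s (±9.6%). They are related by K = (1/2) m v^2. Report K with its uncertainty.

20.3 ± 4.11 J

For a monomial K ∝ m, v^2, fractional errors add in quadrature:
  (1·δm/m)² = (1×0.0650)² = 0.00423;  (2·δv/v)² = (2×0.0960)² = 0.0369
δK/K = √(0.0411) = 0.203
K = 20.3 J, so δK = 0.203 × 20.3 = 4.11 J.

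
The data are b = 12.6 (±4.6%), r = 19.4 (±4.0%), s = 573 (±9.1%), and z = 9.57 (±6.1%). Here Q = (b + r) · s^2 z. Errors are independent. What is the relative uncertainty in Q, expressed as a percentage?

19.4%

Let u = b + r = 32.0. δu = √(δb² + δr²) = √(0.336 + 0.602) = 0.969, so δu/u = 0.0303.
Q is then a monomial in u, s, z:
δQ/Q = √((δu/u)² + (2·δs/s)² + (1·δz/z)²) = √(0.000916 + 0.0331 + 0.00372) = 0.194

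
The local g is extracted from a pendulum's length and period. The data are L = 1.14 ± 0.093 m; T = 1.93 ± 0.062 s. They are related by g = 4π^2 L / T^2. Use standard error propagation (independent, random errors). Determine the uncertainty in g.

Since g is a product/quotient, work with relative uncertainties:
  (1·δL/L)² = (1×0.0816)² = 0.00666;  (-2·δT/T)² = (-2×0.0321)² = 0.00413
δg/g = √(0.0108) = 0.104
g = 12.1 m/s^2, so δg = 0.104 × 12.1 = 1.25 m/s^2.

1.25 m/s^2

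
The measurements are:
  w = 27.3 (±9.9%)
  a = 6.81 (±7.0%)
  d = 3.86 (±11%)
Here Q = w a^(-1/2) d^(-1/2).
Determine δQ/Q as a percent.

11.9%

Since Q is a product/quotient, work with relative uncertainties:
  (1·δw/w)² = (1×0.0990)² = 0.00980;  (−½·δa/a)² = (-0.5×0.0700)² = 0.00123;  (−½·δd/d)² = (-0.5×0.110)² = 0.00302
δQ/Q = √(0.0141) = 0.119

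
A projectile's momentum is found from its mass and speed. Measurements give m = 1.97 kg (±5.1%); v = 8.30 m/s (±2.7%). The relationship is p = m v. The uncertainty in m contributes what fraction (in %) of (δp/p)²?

(δp/p)² = (1·δm/m)² + (1·δv/v)²
  m term: (1×0.0510)² = 0.00260
  v term: (1×0.0270)² = 0.000729
Total = 0.00333. Share from m = 0.00260/0.00333 = 0.781.

78.1%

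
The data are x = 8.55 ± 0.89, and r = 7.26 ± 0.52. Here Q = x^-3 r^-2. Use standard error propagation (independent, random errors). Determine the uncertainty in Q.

1.04e-05

Products/powers → add relative errors in quadrature, weighted by exponent:
  (-3·δx/x)² = (-3×0.104)² = 0.0975;  (-2·δr/r)² = (-2×0.0716)² = 0.0205
δQ/Q = √(0.118) = 0.344
Q = 3.04e-05, so δQ = 0.344 × 3.04e-05 = 1.04e-05.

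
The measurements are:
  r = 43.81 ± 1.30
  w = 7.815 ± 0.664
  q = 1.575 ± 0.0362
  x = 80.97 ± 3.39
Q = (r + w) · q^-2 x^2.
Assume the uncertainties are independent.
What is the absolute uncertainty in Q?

13600

Let u = r + w = 51.62. δu = √(δr² + δw²) = √(1.69 + 0.441) = 1.46, so δu/u = 0.0283.
Q is then a monomial in u, q, x:
δQ/Q = √((δu/u)² + (-2·δq/q)² + (2·δx/x)²) = √(0.000800 + 0.00211 + 0.00701) = 0.0996
Q = 136400, so δQ = 0.0996 × 136400 = 13600.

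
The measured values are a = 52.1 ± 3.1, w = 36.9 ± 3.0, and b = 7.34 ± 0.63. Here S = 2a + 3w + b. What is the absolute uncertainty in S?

Sums and differences: (δS)² = Σ (cᵢ δxᵢ)².
  (2·δa)² = 38.4;  (3·δw)² = 81.0;  (δb)² = 0.397
δS = √(120) = 10.9

10.9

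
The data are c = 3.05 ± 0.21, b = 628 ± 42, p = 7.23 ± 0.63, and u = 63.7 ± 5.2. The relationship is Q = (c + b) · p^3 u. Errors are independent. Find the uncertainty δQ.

4.28e+06

Let w = c + b = 631. δw = √(δc² + δb²) = √(0.0441 + 1760) = 42.0, so δw/w = 0.0666.
Q is then a monomial in w, p, u:
δQ/Q = √((δw/w)² + (3·δp/p)² + (1·δu/u)²) = √(0.00443 + 0.0683 + 0.00666) = 0.282
Q = 1.52e+07, so δQ = 0.282 × 1.52e+07 = 4.28e+06.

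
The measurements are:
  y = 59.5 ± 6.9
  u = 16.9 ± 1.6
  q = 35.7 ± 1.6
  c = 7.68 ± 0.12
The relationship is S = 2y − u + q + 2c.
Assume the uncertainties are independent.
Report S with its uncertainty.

For a sum/difference, combine absolute errors in quadrature:
  (2·δy)² = 190;  (δu)² = 2.56;  (δq)² = 2.56;  (2·δc)² = 0.0576
δS = √(196) = 14.0
S = 153.

153 ± 14.0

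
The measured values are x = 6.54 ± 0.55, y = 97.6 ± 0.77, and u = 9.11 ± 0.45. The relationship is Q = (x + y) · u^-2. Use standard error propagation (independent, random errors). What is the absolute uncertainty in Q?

0.124

Let w = x + y = 104. δw = √(δx² + δy²) = √(0.303 + 0.593) = 0.946, so δw/w = 0.00909.
Q is then a monomial in w, u:
δQ/Q = √((δw/w)² + (-2·δu/u)²) = √(8.26e-05 + 0.00976) = 0.0992
Q = 1.25, so δQ = 0.0992 × 1.25 = 0.124.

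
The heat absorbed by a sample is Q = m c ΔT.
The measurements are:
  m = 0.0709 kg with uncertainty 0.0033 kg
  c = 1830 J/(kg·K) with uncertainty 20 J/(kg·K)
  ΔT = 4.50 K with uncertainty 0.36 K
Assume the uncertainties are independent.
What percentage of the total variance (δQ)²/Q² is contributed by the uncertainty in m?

(δQ/Q)² = (1·δm/m)² + (1·δc/c)² + (1·δΔT/ΔT)²
  m term: (1×0.0465)² = 0.00217
  c term: (1×0.0109)² = 0.000119
  ΔT term: (1×0.0800)² = 0.00640
Total = 0.00869. Share from m = 0.00217/0.00869 = 0.249.

24.9%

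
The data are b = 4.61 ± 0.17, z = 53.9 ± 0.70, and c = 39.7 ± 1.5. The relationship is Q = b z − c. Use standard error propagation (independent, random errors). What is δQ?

Let p = b·z = 248. δp/p = √((1·δb/b)² + (1·δz/z)²) = √(0.00136 + 0.000169) = 0.0391, so δp = 9.71.
Q = p − c: δQ = √(δp² + δc²) = √(94.4 + 2.25) = 9.83

9.83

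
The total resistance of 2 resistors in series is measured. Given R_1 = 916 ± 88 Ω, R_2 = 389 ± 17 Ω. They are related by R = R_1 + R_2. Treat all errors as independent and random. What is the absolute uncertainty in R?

Each term contributes (cᵢ δxᵢ)² to (δR)²:
  (δR_1)² = 7740;  (δR_2)² = 289
δR = √(8030) = 89.6 Ω

89.6 Ω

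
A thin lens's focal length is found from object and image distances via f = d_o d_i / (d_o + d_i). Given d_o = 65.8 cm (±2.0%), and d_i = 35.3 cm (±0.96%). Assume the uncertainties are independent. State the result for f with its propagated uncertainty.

23.0 ± 0.215 cm

∂f/∂d_o = (d_i/(d_o+d_i))² = 0.122;  ∂f/∂d_i = (d_o/(d_o+d_i))² = 0.424
δf = √((∂f/∂d_o · δd_o)² + (∂f/∂d_i · δd_i)²) = √(0.0257 + 0.0206) = 0.215 cm
f = 23.0 cm.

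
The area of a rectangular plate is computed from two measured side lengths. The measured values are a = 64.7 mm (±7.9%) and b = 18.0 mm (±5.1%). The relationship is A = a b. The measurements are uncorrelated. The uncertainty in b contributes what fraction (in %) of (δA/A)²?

29.4%

(δA/A)² = (1·δa/a)² + (1·δb/b)²
  a term: (1×0.0790)² = 0.00624
  b term: (1×0.0510)² = 0.00260
Total = 0.00884. Share from b = 0.00260/0.00884 = 0.294.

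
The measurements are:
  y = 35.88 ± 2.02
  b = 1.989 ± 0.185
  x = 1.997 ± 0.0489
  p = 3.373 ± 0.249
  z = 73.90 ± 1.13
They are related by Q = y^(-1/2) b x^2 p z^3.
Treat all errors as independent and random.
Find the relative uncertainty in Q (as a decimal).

Q is a product of powers, so relative uncertainties combine in quadrature:
  (−½·δy/y)² = (-0.5×0.0563)² = 0.000792;  (1·δb/b)² = (1×0.0930)² = 0.00865;  (2·δx/x)² = (2×0.0245)² = 0.00240;  (1·δp/p)² = (1×0.0738)² = 0.00545;  (3·δz/z)² = (3×0.0153)² = 0.00210
δQ/Q = √(0.0194) = 0.139

0.139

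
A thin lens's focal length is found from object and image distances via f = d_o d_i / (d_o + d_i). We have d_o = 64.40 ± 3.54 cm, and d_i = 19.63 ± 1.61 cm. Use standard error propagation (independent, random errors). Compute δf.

∂f/∂d_o = (d_i/(d_o+d_i))² = 0.0546;  ∂f/∂d_i = (d_o/(d_o+d_i))² = 0.587
δf = √((∂f/∂d_o · δd_o)² + (∂f/∂d_i · δd_i)²) = √(0.0373 + 0.894) = 0.965 cm

0.965 cm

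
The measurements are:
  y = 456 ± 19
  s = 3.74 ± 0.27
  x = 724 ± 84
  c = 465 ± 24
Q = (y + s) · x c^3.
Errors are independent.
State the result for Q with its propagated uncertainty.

(3.35 ± 0.662) × 10^13

Let u = y + s = 460. δu = √(δy² + δs²) = √(361 + 0.0729) = 19.0, so δu/u = 0.0413.
Q is then a monomial in u, x, c:
δQ/Q = √((δu/u)² + (1·δx/x)² + (3·δc/c)²) = √(0.00171 + 0.0135 + 0.0240) = 0.198
Q = 3.35e+13, so δQ = 0.198 × 3.35e+13 = 6.62e+12.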